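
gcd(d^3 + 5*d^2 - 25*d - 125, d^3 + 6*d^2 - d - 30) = d + 5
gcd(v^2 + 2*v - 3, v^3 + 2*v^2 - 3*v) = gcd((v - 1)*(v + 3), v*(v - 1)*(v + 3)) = v^2 + 2*v - 3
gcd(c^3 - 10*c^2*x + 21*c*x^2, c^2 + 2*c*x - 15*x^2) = -c + 3*x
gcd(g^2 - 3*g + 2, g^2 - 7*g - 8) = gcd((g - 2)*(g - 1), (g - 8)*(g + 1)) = 1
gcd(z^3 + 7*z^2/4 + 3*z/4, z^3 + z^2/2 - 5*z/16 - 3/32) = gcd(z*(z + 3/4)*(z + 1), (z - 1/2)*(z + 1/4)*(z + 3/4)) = z + 3/4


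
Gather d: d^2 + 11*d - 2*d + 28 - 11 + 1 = d^2 + 9*d + 18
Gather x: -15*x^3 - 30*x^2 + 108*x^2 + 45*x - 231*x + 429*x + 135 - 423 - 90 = -15*x^3 + 78*x^2 + 243*x - 378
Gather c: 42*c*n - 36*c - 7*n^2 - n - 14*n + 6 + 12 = c*(42*n - 36) - 7*n^2 - 15*n + 18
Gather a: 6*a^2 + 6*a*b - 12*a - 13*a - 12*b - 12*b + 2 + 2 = 6*a^2 + a*(6*b - 25) - 24*b + 4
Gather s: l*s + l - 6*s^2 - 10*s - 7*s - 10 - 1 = l - 6*s^2 + s*(l - 17) - 11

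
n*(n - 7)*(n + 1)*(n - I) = n^4 - 6*n^3 - I*n^3 - 7*n^2 + 6*I*n^2 + 7*I*n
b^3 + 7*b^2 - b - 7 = (b - 1)*(b + 1)*(b + 7)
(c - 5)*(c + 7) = c^2 + 2*c - 35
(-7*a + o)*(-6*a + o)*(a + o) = 42*a^3 + 29*a^2*o - 12*a*o^2 + o^3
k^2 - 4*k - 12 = (k - 6)*(k + 2)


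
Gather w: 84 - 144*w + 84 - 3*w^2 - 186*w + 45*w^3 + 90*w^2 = 45*w^3 + 87*w^2 - 330*w + 168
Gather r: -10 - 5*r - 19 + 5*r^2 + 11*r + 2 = 5*r^2 + 6*r - 27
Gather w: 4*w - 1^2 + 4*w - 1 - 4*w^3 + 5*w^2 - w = -4*w^3 + 5*w^2 + 7*w - 2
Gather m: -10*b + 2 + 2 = 4 - 10*b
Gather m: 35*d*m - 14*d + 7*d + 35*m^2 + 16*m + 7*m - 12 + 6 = -7*d + 35*m^2 + m*(35*d + 23) - 6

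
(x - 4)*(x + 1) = x^2 - 3*x - 4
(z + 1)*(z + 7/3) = z^2 + 10*z/3 + 7/3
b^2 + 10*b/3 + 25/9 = (b + 5/3)^2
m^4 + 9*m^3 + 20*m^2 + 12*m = m*(m + 1)*(m + 2)*(m + 6)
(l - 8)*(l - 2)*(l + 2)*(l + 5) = l^4 - 3*l^3 - 44*l^2 + 12*l + 160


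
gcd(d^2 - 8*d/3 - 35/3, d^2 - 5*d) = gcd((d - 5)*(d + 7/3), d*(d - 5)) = d - 5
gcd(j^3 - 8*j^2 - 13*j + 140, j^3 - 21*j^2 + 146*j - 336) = j - 7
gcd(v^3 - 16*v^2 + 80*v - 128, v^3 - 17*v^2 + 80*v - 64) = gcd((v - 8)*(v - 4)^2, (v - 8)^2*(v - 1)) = v - 8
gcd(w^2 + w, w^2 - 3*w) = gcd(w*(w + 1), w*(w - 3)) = w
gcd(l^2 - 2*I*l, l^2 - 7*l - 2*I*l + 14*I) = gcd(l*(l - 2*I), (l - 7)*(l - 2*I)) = l - 2*I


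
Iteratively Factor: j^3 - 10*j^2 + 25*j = (j - 5)*(j^2 - 5*j) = (j - 5)^2*(j)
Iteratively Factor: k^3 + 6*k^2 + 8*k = (k + 4)*(k^2 + 2*k) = k*(k + 4)*(k + 2)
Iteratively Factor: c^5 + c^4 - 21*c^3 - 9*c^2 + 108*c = (c - 3)*(c^4 + 4*c^3 - 9*c^2 - 36*c) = (c - 3)*(c + 3)*(c^3 + c^2 - 12*c) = (c - 3)*(c + 3)*(c + 4)*(c^2 - 3*c) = c*(c - 3)*(c + 3)*(c + 4)*(c - 3)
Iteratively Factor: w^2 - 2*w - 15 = (w - 5)*(w + 3)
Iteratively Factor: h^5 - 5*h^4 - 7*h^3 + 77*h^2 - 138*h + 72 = (h - 3)*(h^4 - 2*h^3 - 13*h^2 + 38*h - 24) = (h - 3)^2*(h^3 + h^2 - 10*h + 8) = (h - 3)^2*(h + 4)*(h^2 - 3*h + 2) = (h - 3)^2*(h - 2)*(h + 4)*(h - 1)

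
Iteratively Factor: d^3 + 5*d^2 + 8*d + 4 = (d + 2)*(d^2 + 3*d + 2) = (d + 1)*(d + 2)*(d + 2)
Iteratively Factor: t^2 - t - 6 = (t - 3)*(t + 2)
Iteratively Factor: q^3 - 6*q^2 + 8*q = (q)*(q^2 - 6*q + 8) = q*(q - 2)*(q - 4)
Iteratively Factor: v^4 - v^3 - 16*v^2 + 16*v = (v)*(v^3 - v^2 - 16*v + 16) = v*(v - 4)*(v^2 + 3*v - 4) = v*(v - 4)*(v - 1)*(v + 4)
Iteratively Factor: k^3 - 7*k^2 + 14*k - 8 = (k - 2)*(k^2 - 5*k + 4) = (k - 4)*(k - 2)*(k - 1)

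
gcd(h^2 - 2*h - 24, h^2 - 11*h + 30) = h - 6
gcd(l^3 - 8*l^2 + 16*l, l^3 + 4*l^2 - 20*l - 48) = l - 4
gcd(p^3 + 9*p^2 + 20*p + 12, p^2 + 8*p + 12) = p^2 + 8*p + 12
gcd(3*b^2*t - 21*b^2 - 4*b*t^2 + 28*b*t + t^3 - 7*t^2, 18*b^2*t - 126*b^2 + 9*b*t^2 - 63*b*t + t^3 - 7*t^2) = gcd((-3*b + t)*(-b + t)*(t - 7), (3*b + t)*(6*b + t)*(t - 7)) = t - 7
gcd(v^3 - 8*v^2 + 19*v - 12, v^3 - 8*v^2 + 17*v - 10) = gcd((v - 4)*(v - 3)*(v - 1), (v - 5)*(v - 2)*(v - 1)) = v - 1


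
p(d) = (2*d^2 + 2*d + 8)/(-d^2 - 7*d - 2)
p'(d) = (2*d + 7)*(2*d^2 + 2*d + 8)/(-d^2 - 7*d - 2)^2 + (4*d + 2)/(-d^2 - 7*d - 2) = 4*(-3*d^2 + 2*d + 13)/(d^4 + 14*d^3 + 53*d^2 + 28*d + 4)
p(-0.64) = 3.64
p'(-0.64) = 9.79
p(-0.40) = 11.75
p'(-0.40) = 114.45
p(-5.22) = 7.14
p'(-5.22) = -5.96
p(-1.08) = 1.86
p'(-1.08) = 1.52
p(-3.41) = 2.39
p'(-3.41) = -1.09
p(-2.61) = 1.73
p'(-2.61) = -0.57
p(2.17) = -0.99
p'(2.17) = 0.03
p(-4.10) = 3.38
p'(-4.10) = -1.87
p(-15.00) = -3.51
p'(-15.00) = -0.19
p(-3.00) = 2.00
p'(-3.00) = -0.80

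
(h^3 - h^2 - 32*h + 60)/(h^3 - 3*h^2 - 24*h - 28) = (-h^3 + h^2 + 32*h - 60)/(-h^3 + 3*h^2 + 24*h + 28)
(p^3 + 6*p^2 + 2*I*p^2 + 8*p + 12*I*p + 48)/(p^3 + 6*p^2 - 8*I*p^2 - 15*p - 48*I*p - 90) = (p^2 + 2*I*p + 8)/(p^2 - 8*I*p - 15)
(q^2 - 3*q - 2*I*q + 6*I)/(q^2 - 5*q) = (q^2 - 3*q - 2*I*q + 6*I)/(q*(q - 5))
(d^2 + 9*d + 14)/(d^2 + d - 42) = (d + 2)/(d - 6)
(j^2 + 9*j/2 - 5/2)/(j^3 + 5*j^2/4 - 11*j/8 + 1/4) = 4*(j + 5)/(4*j^2 + 7*j - 2)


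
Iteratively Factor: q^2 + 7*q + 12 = (q + 3)*(q + 4)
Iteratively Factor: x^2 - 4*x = (x)*(x - 4)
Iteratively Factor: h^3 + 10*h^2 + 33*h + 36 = (h + 3)*(h^2 + 7*h + 12) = (h + 3)^2*(h + 4)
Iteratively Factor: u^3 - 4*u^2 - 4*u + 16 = (u - 4)*(u^2 - 4) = (u - 4)*(u + 2)*(u - 2)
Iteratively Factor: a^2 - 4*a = (a)*(a - 4)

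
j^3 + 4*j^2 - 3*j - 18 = (j - 2)*(j + 3)^2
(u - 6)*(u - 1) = u^2 - 7*u + 6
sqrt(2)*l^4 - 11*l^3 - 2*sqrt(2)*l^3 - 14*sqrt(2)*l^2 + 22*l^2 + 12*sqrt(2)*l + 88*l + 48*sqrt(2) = (l - 4)*(l + 2)*(l - 6*sqrt(2))*(sqrt(2)*l + 1)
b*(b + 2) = b^2 + 2*b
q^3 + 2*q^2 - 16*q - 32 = (q - 4)*(q + 2)*(q + 4)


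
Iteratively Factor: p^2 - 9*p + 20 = (p - 5)*(p - 4)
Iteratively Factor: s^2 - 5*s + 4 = (s - 4)*(s - 1)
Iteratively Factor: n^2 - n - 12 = (n - 4)*(n + 3)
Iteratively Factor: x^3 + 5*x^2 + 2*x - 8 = (x + 4)*(x^2 + x - 2) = (x - 1)*(x + 4)*(x + 2)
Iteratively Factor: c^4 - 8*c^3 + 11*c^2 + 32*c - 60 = (c + 2)*(c^3 - 10*c^2 + 31*c - 30) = (c - 2)*(c + 2)*(c^2 - 8*c + 15) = (c - 5)*(c - 2)*(c + 2)*(c - 3)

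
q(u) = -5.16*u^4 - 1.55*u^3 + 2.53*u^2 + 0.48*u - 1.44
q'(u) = -20.64*u^3 - 4.65*u^2 + 5.06*u + 0.48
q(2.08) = -100.03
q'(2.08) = -194.85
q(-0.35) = -1.31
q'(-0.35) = -0.98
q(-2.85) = -286.81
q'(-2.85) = 426.09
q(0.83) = -2.63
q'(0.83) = -10.33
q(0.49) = -1.08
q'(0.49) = -0.59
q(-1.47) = -15.85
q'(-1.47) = 48.56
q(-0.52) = -1.16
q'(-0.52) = -0.51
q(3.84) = -1172.01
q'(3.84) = -1217.36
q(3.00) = -437.04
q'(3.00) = -583.47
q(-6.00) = -6265.80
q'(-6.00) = 4260.96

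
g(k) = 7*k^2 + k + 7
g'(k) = 14*k + 1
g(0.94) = 14.13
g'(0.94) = 14.16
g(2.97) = 71.72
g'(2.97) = 42.58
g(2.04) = 38.17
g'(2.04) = 29.56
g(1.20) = 18.28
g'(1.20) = 17.80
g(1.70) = 28.93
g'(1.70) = 24.80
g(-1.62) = 23.75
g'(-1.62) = -21.68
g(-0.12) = 6.98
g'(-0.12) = -0.68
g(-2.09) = 35.49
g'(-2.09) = -28.26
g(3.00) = 73.00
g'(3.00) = 43.00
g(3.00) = 73.00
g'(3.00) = 43.00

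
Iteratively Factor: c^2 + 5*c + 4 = (c + 1)*(c + 4)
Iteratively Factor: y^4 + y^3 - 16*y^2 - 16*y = (y + 1)*(y^3 - 16*y) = (y - 4)*(y + 1)*(y^2 + 4*y) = y*(y - 4)*(y + 1)*(y + 4)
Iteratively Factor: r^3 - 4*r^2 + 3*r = (r - 3)*(r^2 - r) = r*(r - 3)*(r - 1)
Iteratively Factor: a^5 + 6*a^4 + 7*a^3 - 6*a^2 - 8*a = (a)*(a^4 + 6*a^3 + 7*a^2 - 6*a - 8) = a*(a + 1)*(a^3 + 5*a^2 + 2*a - 8) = a*(a + 1)*(a + 4)*(a^2 + a - 2) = a*(a - 1)*(a + 1)*(a + 4)*(a + 2)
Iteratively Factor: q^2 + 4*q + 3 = (q + 3)*(q + 1)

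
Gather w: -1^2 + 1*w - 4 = w - 5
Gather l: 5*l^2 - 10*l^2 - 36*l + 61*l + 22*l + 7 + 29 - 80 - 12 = -5*l^2 + 47*l - 56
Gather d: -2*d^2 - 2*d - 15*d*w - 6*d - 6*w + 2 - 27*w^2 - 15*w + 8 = -2*d^2 + d*(-15*w - 8) - 27*w^2 - 21*w + 10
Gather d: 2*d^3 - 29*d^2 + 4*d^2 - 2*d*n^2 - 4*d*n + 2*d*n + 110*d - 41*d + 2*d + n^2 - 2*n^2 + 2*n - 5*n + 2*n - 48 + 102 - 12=2*d^3 - 25*d^2 + d*(-2*n^2 - 2*n + 71) - n^2 - n + 42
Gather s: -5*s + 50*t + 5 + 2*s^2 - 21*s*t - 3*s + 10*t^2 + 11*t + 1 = 2*s^2 + s*(-21*t - 8) + 10*t^2 + 61*t + 6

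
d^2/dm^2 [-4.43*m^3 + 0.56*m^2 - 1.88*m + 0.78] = 1.12 - 26.58*m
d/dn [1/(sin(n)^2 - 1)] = -2*sin(n)/cos(n)^3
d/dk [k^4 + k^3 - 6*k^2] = k*(4*k^2 + 3*k - 12)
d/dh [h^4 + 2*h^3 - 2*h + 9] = 4*h^3 + 6*h^2 - 2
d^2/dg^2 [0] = 0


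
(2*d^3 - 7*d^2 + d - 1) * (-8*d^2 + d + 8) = -16*d^5 + 58*d^4 + d^3 - 47*d^2 + 7*d - 8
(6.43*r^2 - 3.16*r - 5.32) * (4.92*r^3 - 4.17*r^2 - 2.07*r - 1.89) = 31.6356*r^5 - 42.3603*r^4 - 26.3073*r^3 + 16.5729*r^2 + 16.9848*r + 10.0548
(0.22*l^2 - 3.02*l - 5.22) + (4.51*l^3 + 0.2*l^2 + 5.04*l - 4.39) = 4.51*l^3 + 0.42*l^2 + 2.02*l - 9.61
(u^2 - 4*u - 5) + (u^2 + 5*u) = 2*u^2 + u - 5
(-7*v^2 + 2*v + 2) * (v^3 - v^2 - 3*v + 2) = -7*v^5 + 9*v^4 + 21*v^3 - 22*v^2 - 2*v + 4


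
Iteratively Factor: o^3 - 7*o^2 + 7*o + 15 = (o - 3)*(o^2 - 4*o - 5) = (o - 3)*(o + 1)*(o - 5)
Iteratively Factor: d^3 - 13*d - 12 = (d - 4)*(d^2 + 4*d + 3) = (d - 4)*(d + 1)*(d + 3)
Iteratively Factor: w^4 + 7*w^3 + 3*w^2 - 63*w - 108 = (w + 3)*(w^3 + 4*w^2 - 9*w - 36) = (w - 3)*(w + 3)*(w^2 + 7*w + 12) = (w - 3)*(w + 3)*(w + 4)*(w + 3)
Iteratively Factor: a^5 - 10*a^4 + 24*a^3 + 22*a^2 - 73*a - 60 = (a + 1)*(a^4 - 11*a^3 + 35*a^2 - 13*a - 60) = (a + 1)^2*(a^3 - 12*a^2 + 47*a - 60) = (a - 4)*(a + 1)^2*(a^2 - 8*a + 15) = (a - 4)*(a - 3)*(a + 1)^2*(a - 5)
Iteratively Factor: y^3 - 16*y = (y + 4)*(y^2 - 4*y) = y*(y + 4)*(y - 4)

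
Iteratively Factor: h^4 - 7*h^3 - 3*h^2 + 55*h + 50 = (h + 1)*(h^3 - 8*h^2 + 5*h + 50) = (h - 5)*(h + 1)*(h^2 - 3*h - 10) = (h - 5)*(h + 1)*(h + 2)*(h - 5)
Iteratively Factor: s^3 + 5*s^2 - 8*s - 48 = (s + 4)*(s^2 + s - 12) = (s - 3)*(s + 4)*(s + 4)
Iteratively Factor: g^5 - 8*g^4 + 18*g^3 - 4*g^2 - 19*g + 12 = (g + 1)*(g^4 - 9*g^3 + 27*g^2 - 31*g + 12) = (g - 1)*(g + 1)*(g^3 - 8*g^2 + 19*g - 12) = (g - 1)^2*(g + 1)*(g^2 - 7*g + 12) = (g - 3)*(g - 1)^2*(g + 1)*(g - 4)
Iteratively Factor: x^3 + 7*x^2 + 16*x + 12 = (x + 3)*(x^2 + 4*x + 4) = (x + 2)*(x + 3)*(x + 2)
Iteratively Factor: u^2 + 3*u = (u + 3)*(u)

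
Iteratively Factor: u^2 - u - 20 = (u + 4)*(u - 5)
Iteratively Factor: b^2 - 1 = (b - 1)*(b + 1)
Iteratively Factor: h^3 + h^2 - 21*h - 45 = (h - 5)*(h^2 + 6*h + 9) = (h - 5)*(h + 3)*(h + 3)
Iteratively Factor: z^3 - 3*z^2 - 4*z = (z + 1)*(z^2 - 4*z) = z*(z + 1)*(z - 4)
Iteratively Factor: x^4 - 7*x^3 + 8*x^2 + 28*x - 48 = (x + 2)*(x^3 - 9*x^2 + 26*x - 24) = (x - 3)*(x + 2)*(x^2 - 6*x + 8) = (x - 3)*(x - 2)*(x + 2)*(x - 4)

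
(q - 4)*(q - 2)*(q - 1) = q^3 - 7*q^2 + 14*q - 8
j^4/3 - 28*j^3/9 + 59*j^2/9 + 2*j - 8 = (j/3 + 1/3)*(j - 6)*(j - 3)*(j - 4/3)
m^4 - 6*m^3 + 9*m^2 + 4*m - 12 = (m - 3)*(m - 2)^2*(m + 1)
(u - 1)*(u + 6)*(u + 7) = u^3 + 12*u^2 + 29*u - 42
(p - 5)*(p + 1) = p^2 - 4*p - 5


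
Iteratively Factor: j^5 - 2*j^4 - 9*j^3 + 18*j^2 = (j)*(j^4 - 2*j^3 - 9*j^2 + 18*j) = j*(j - 3)*(j^3 + j^2 - 6*j) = j*(j - 3)*(j - 2)*(j^2 + 3*j) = j^2*(j - 3)*(j - 2)*(j + 3)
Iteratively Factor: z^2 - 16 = (z + 4)*(z - 4)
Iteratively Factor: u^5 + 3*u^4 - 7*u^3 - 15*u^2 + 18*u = (u)*(u^4 + 3*u^3 - 7*u^2 - 15*u + 18) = u*(u + 3)*(u^3 - 7*u + 6) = u*(u + 3)^2*(u^2 - 3*u + 2) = u*(u - 2)*(u + 3)^2*(u - 1)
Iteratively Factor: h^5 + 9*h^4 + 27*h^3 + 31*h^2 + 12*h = (h + 4)*(h^4 + 5*h^3 + 7*h^2 + 3*h) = h*(h + 4)*(h^3 + 5*h^2 + 7*h + 3) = h*(h + 3)*(h + 4)*(h^2 + 2*h + 1) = h*(h + 1)*(h + 3)*(h + 4)*(h + 1)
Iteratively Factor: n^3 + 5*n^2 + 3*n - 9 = (n + 3)*(n^2 + 2*n - 3) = (n + 3)^2*(n - 1)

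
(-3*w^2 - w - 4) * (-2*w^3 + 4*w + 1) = 6*w^5 + 2*w^4 - 4*w^3 - 7*w^2 - 17*w - 4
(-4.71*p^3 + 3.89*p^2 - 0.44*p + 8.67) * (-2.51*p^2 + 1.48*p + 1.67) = 11.8221*p^5 - 16.7347*p^4 - 1.0041*p^3 - 15.9166*p^2 + 12.0968*p + 14.4789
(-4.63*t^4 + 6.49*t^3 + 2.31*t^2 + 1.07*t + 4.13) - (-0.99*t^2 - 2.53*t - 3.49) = -4.63*t^4 + 6.49*t^3 + 3.3*t^2 + 3.6*t + 7.62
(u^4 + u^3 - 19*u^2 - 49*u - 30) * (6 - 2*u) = -2*u^5 + 4*u^4 + 44*u^3 - 16*u^2 - 234*u - 180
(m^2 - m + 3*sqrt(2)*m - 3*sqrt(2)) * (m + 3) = m^3 + 2*m^2 + 3*sqrt(2)*m^2 - 3*m + 6*sqrt(2)*m - 9*sqrt(2)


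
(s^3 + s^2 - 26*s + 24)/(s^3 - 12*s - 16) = (s^2 + 5*s - 6)/(s^2 + 4*s + 4)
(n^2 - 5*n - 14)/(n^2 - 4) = (n - 7)/(n - 2)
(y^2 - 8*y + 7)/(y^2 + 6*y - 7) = (y - 7)/(y + 7)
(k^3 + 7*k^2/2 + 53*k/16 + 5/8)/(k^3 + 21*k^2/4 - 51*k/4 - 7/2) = (4*k^2 + 13*k + 10)/(4*(k^2 + 5*k - 14))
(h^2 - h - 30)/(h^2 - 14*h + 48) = (h + 5)/(h - 8)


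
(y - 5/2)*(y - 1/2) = y^2 - 3*y + 5/4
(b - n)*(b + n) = b^2 - n^2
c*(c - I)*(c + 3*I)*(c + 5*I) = c^4 + 7*I*c^3 - 7*c^2 + 15*I*c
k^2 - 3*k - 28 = (k - 7)*(k + 4)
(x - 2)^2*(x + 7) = x^3 + 3*x^2 - 24*x + 28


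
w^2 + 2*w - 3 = (w - 1)*(w + 3)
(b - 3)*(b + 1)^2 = b^3 - b^2 - 5*b - 3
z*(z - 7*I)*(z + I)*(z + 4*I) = z^4 - 2*I*z^3 + 31*z^2 + 28*I*z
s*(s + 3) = s^2 + 3*s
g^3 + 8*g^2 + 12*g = g*(g + 2)*(g + 6)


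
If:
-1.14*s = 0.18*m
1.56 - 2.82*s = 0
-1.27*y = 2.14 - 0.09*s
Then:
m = -3.50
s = 0.55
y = -1.65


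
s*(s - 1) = s^2 - s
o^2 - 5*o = o*(o - 5)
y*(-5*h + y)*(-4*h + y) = 20*h^2*y - 9*h*y^2 + y^3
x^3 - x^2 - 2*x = x*(x - 2)*(x + 1)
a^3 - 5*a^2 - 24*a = a*(a - 8)*(a + 3)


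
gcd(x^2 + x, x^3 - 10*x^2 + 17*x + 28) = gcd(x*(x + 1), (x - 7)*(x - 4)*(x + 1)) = x + 1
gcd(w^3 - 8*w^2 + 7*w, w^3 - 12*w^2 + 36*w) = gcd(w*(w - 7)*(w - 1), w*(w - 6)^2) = w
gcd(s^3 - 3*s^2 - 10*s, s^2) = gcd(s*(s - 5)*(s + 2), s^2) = s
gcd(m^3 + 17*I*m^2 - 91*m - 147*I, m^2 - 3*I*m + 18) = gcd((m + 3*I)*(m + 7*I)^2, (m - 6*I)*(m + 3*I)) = m + 3*I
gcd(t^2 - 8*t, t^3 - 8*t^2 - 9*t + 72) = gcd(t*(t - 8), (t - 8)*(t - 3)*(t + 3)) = t - 8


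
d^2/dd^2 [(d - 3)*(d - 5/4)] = 2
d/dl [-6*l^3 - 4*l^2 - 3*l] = -18*l^2 - 8*l - 3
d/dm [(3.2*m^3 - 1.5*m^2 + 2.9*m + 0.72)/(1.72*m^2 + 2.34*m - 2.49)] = (5.504*m^4 + 14.976*m^3 - 32.402*m^2 + 4.9932*m - 8.9058)/(2.9584*m^4 + 8.0496*m^3 - 3.09*m^2 - 11.6532*m + 6.2001)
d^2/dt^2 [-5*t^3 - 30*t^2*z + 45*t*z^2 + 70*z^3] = -30*t - 60*z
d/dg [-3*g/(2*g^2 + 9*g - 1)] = 3*(2*g^2 + 1)/(4*g^4 + 36*g^3 + 77*g^2 - 18*g + 1)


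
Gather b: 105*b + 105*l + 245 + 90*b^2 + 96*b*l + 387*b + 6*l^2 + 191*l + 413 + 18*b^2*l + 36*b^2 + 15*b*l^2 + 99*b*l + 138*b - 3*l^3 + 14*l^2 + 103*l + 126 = b^2*(18*l + 126) + b*(15*l^2 + 195*l + 630) - 3*l^3 + 20*l^2 + 399*l + 784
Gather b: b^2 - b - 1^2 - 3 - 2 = b^2 - b - 6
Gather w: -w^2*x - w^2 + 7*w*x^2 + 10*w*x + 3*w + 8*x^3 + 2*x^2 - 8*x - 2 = w^2*(-x - 1) + w*(7*x^2 + 10*x + 3) + 8*x^3 + 2*x^2 - 8*x - 2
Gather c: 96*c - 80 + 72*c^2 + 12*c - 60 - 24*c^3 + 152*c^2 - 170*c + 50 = -24*c^3 + 224*c^2 - 62*c - 90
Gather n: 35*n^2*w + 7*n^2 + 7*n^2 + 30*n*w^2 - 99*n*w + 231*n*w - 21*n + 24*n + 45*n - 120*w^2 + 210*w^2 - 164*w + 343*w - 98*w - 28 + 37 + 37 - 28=n^2*(35*w + 14) + n*(30*w^2 + 132*w + 48) + 90*w^2 + 81*w + 18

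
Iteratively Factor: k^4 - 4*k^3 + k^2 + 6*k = (k)*(k^3 - 4*k^2 + k + 6) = k*(k + 1)*(k^2 - 5*k + 6) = k*(k - 2)*(k + 1)*(k - 3)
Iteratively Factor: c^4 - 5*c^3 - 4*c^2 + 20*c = (c - 2)*(c^3 - 3*c^2 - 10*c) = (c - 2)*(c + 2)*(c^2 - 5*c) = c*(c - 2)*(c + 2)*(c - 5)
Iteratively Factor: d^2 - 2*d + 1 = (d - 1)*(d - 1)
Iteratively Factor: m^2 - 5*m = (m)*(m - 5)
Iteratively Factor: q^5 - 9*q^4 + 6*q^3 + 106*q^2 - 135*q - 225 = (q + 1)*(q^4 - 10*q^3 + 16*q^2 + 90*q - 225) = (q - 3)*(q + 1)*(q^3 - 7*q^2 - 5*q + 75) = (q - 3)*(q + 1)*(q + 3)*(q^2 - 10*q + 25) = (q - 5)*(q - 3)*(q + 1)*(q + 3)*(q - 5)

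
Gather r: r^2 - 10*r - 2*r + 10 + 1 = r^2 - 12*r + 11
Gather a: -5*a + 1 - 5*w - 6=-5*a - 5*w - 5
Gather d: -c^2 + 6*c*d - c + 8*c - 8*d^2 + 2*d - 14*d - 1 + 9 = -c^2 + 7*c - 8*d^2 + d*(6*c - 12) + 8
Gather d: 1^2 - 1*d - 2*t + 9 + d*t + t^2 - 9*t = d*(t - 1) + t^2 - 11*t + 10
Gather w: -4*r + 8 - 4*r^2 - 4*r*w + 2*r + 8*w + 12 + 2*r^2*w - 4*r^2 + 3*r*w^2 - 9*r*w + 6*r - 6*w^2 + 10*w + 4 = -8*r^2 + 4*r + w^2*(3*r - 6) + w*(2*r^2 - 13*r + 18) + 24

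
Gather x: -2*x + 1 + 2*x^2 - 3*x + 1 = 2*x^2 - 5*x + 2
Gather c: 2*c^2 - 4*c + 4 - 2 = 2*c^2 - 4*c + 2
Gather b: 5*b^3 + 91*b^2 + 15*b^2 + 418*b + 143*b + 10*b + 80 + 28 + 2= 5*b^3 + 106*b^2 + 571*b + 110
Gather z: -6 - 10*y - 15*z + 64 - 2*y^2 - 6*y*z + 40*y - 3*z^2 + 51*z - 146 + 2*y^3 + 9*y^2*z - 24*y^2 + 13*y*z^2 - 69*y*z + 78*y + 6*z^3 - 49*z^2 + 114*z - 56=2*y^3 - 26*y^2 + 108*y + 6*z^3 + z^2*(13*y - 52) + z*(9*y^2 - 75*y + 150) - 144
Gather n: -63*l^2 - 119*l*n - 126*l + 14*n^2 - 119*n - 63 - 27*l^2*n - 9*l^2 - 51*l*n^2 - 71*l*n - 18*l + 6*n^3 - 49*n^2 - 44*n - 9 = -72*l^2 - 144*l + 6*n^3 + n^2*(-51*l - 35) + n*(-27*l^2 - 190*l - 163) - 72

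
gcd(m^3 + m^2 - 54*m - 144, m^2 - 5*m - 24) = m^2 - 5*m - 24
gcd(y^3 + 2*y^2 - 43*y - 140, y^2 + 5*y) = y + 5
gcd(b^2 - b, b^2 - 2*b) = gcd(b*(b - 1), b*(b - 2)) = b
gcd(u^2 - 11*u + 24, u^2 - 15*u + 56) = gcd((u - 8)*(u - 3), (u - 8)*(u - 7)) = u - 8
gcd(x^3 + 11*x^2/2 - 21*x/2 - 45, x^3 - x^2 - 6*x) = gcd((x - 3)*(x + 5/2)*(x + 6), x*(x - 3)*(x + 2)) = x - 3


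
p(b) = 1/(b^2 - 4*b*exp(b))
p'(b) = (4*b*exp(b) - 2*b + 4*exp(b))/(b^2 - 4*b*exp(b))^2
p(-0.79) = 0.49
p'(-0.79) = 0.46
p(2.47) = -0.01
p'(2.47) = 0.01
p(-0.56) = 0.63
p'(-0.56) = 0.84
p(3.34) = -0.00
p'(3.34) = 0.00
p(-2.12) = 0.18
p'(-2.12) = 0.12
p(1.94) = -0.02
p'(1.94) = 0.03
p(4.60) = -0.00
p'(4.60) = 0.00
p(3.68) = -0.00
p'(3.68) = 0.00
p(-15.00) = 0.00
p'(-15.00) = 0.00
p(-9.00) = 0.01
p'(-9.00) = 0.00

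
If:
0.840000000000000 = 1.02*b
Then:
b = 0.82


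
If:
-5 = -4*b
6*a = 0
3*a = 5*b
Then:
No Solution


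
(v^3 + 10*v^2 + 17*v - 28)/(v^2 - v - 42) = (-v^3 - 10*v^2 - 17*v + 28)/(-v^2 + v + 42)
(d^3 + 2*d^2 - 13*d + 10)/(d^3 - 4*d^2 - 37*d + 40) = (d - 2)/(d - 8)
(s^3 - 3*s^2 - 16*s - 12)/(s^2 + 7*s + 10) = (s^2 - 5*s - 6)/(s + 5)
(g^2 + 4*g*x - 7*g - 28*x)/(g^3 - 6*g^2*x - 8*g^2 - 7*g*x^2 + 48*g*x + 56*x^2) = (g^2 + 4*g*x - 7*g - 28*x)/(g^3 - 6*g^2*x - 8*g^2 - 7*g*x^2 + 48*g*x + 56*x^2)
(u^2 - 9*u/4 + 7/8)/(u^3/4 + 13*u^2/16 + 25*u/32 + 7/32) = 4*(8*u^2 - 18*u + 7)/(8*u^3 + 26*u^2 + 25*u + 7)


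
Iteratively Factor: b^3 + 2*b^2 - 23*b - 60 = (b + 4)*(b^2 - 2*b - 15) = (b + 3)*(b + 4)*(b - 5)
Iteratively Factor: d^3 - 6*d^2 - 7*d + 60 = (d - 4)*(d^2 - 2*d - 15) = (d - 4)*(d + 3)*(d - 5)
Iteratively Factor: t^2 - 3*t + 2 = (t - 2)*(t - 1)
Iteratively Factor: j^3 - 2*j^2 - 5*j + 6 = (j + 2)*(j^2 - 4*j + 3) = (j - 3)*(j + 2)*(j - 1)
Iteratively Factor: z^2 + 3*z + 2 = (z + 1)*(z + 2)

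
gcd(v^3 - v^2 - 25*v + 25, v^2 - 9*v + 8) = v - 1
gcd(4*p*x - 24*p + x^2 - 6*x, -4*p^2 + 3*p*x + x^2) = 4*p + x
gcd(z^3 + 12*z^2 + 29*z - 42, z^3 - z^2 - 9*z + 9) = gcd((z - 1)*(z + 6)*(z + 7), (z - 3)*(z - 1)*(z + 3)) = z - 1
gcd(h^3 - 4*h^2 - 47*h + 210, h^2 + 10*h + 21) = h + 7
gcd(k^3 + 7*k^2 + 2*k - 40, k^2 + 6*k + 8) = k + 4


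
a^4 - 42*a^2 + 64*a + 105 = (a - 5)*(a - 3)*(a + 1)*(a + 7)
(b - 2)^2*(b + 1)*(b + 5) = b^4 + 2*b^3 - 15*b^2 + 4*b + 20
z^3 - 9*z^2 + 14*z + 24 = (z - 6)*(z - 4)*(z + 1)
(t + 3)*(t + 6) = t^2 + 9*t + 18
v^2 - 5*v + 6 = (v - 3)*(v - 2)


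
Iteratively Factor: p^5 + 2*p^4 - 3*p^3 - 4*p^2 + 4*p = (p)*(p^4 + 2*p^3 - 3*p^2 - 4*p + 4) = p*(p + 2)*(p^3 - 3*p + 2) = p*(p - 1)*(p + 2)*(p^2 + p - 2) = p*(p - 1)*(p + 2)^2*(p - 1)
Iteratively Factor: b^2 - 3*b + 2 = (b - 1)*(b - 2)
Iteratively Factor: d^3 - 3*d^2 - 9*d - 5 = (d + 1)*(d^2 - 4*d - 5) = (d - 5)*(d + 1)*(d + 1)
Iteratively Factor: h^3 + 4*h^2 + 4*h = (h + 2)*(h^2 + 2*h) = (h + 2)^2*(h)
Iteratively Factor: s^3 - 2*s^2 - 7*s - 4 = (s + 1)*(s^2 - 3*s - 4) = (s - 4)*(s + 1)*(s + 1)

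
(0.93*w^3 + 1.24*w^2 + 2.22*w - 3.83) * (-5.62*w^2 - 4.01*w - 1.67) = -5.2266*w^5 - 10.6981*w^4 - 19.0019*w^3 + 10.5516*w^2 + 11.6509*w + 6.3961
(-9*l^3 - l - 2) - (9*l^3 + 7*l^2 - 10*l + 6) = -18*l^3 - 7*l^2 + 9*l - 8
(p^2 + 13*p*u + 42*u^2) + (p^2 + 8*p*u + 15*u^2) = 2*p^2 + 21*p*u + 57*u^2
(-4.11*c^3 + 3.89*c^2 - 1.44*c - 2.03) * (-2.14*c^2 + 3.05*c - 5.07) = 8.7954*c^5 - 20.8601*c^4 + 35.7838*c^3 - 19.7701*c^2 + 1.1093*c + 10.2921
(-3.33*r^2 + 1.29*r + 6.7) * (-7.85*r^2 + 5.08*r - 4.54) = 26.1405*r^4 - 27.0429*r^3 - 30.9236*r^2 + 28.1794*r - 30.418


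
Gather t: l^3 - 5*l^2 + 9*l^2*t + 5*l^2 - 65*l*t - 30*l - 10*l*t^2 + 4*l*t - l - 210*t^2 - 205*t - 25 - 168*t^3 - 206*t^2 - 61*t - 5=l^3 - 31*l - 168*t^3 + t^2*(-10*l - 416) + t*(9*l^2 - 61*l - 266) - 30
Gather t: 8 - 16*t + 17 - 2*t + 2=27 - 18*t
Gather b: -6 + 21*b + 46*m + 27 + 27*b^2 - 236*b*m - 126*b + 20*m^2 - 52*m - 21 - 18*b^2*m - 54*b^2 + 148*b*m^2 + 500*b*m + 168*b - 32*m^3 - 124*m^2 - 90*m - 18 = b^2*(-18*m - 27) + b*(148*m^2 + 264*m + 63) - 32*m^3 - 104*m^2 - 96*m - 18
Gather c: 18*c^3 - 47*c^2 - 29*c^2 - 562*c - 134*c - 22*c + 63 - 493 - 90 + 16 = 18*c^3 - 76*c^2 - 718*c - 504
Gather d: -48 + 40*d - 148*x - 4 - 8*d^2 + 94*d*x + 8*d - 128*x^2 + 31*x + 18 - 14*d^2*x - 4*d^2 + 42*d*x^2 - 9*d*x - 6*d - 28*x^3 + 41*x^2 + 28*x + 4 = d^2*(-14*x - 12) + d*(42*x^2 + 85*x + 42) - 28*x^3 - 87*x^2 - 89*x - 30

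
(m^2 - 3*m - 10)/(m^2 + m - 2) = (m - 5)/(m - 1)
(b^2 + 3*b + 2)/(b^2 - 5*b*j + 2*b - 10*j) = (b + 1)/(b - 5*j)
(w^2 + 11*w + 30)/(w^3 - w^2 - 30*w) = (w + 6)/(w*(w - 6))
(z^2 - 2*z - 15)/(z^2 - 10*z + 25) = (z + 3)/(z - 5)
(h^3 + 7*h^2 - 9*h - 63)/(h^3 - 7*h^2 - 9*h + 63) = (h + 7)/(h - 7)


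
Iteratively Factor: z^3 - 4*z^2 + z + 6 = (z - 3)*(z^2 - z - 2) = (z - 3)*(z + 1)*(z - 2)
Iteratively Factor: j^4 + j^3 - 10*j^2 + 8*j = (j - 2)*(j^3 + 3*j^2 - 4*j) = j*(j - 2)*(j^2 + 3*j - 4) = j*(j - 2)*(j - 1)*(j + 4)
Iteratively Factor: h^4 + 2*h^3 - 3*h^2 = (h - 1)*(h^3 + 3*h^2) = (h - 1)*(h + 3)*(h^2) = h*(h - 1)*(h + 3)*(h)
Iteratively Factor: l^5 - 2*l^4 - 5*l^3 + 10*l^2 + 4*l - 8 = (l - 2)*(l^4 - 5*l^2 + 4) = (l - 2)*(l + 2)*(l^3 - 2*l^2 - l + 2) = (l - 2)*(l - 1)*(l + 2)*(l^2 - l - 2) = (l - 2)*(l - 1)*(l + 1)*(l + 2)*(l - 2)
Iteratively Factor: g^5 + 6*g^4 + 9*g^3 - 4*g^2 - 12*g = (g)*(g^4 + 6*g^3 + 9*g^2 - 4*g - 12) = g*(g + 2)*(g^3 + 4*g^2 + g - 6) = g*(g - 1)*(g + 2)*(g^2 + 5*g + 6) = g*(g - 1)*(g + 2)*(g + 3)*(g + 2)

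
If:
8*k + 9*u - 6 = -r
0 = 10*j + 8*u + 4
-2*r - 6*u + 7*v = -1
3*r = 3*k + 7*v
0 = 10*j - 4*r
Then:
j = -2/215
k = 56/43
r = -1/43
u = -21/43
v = -171/301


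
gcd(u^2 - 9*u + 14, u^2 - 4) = u - 2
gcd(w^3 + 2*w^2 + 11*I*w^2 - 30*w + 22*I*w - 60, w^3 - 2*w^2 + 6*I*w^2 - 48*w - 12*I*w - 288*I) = w + 6*I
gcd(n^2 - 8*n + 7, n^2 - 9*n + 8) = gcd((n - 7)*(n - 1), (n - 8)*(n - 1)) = n - 1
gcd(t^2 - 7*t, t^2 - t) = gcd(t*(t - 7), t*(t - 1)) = t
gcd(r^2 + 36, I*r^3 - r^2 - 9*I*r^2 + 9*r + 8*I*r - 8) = 1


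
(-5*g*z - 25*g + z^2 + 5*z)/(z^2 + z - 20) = (-5*g + z)/(z - 4)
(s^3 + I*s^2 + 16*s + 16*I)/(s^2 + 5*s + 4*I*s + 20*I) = (s^2 - 3*I*s + 4)/(s + 5)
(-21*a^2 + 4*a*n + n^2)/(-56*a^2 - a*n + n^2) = (3*a - n)/(8*a - n)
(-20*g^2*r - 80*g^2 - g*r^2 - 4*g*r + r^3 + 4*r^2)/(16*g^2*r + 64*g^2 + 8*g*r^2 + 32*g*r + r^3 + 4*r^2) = (-5*g + r)/(4*g + r)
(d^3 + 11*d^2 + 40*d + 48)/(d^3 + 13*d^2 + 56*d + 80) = (d + 3)/(d + 5)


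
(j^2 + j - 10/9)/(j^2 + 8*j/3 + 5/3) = (j - 2/3)/(j + 1)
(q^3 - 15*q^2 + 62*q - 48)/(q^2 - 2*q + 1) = (q^2 - 14*q + 48)/(q - 1)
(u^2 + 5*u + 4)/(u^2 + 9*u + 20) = (u + 1)/(u + 5)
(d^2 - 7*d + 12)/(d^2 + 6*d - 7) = (d^2 - 7*d + 12)/(d^2 + 6*d - 7)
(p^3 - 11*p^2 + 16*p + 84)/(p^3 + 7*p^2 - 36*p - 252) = (p^2 - 5*p - 14)/(p^2 + 13*p + 42)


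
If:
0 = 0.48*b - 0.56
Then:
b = 1.17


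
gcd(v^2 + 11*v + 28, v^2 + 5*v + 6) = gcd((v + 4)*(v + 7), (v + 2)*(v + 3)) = 1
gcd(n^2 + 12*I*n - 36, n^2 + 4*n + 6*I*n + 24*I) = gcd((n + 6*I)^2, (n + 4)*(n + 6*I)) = n + 6*I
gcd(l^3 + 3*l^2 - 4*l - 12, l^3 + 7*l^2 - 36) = l^2 + l - 6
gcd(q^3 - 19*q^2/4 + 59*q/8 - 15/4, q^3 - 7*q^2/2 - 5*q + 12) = q - 3/2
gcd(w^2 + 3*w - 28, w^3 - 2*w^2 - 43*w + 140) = w^2 + 3*w - 28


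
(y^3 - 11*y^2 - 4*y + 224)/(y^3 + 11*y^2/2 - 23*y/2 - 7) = 2*(y^3 - 11*y^2 - 4*y + 224)/(2*y^3 + 11*y^2 - 23*y - 14)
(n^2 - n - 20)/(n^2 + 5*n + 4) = (n - 5)/(n + 1)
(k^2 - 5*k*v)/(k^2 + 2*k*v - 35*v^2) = k/(k + 7*v)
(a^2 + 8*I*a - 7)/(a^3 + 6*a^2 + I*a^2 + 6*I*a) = (a + 7*I)/(a*(a + 6))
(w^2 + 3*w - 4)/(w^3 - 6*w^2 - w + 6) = (w + 4)/(w^2 - 5*w - 6)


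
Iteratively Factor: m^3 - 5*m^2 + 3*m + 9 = (m + 1)*(m^2 - 6*m + 9) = (m - 3)*(m + 1)*(m - 3)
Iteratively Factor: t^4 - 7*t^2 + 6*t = (t - 1)*(t^3 + t^2 - 6*t) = t*(t - 1)*(t^2 + t - 6) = t*(t - 2)*(t - 1)*(t + 3)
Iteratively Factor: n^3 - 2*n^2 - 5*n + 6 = (n - 3)*(n^2 + n - 2) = (n - 3)*(n - 1)*(n + 2)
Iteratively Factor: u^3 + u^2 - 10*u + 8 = (u - 1)*(u^2 + 2*u - 8) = (u - 1)*(u + 4)*(u - 2)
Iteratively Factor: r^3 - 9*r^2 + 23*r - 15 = (r - 5)*(r^2 - 4*r + 3) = (r - 5)*(r - 1)*(r - 3)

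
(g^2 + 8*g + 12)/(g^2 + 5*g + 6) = (g + 6)/(g + 3)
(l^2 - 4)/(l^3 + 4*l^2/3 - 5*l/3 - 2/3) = 3*(l - 2)/(3*l^2 - 2*l - 1)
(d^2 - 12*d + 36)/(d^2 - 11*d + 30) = (d - 6)/(d - 5)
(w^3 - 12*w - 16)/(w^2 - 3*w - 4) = (w^2 + 4*w + 4)/(w + 1)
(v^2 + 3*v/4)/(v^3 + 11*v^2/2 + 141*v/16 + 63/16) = 4*v/(4*v^2 + 19*v + 21)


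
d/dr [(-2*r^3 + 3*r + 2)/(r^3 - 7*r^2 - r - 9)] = (14*r^4 - 2*r^3 + 69*r^2 + 28*r - 25)/(r^6 - 14*r^5 + 47*r^4 - 4*r^3 + 127*r^2 + 18*r + 81)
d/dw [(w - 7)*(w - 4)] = 2*w - 11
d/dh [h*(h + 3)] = 2*h + 3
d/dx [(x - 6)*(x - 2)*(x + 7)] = 3*x^2 - 2*x - 44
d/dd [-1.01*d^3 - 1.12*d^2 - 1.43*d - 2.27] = -3.03*d^2 - 2.24*d - 1.43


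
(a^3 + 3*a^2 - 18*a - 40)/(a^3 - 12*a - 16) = (a + 5)/(a + 2)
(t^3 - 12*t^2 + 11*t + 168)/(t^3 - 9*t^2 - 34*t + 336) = (t + 3)/(t + 6)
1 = 1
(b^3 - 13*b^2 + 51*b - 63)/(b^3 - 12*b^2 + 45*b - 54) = (b - 7)/(b - 6)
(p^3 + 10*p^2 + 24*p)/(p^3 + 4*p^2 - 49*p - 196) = p*(p + 6)/(p^2 - 49)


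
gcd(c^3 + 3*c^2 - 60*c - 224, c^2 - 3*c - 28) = c + 4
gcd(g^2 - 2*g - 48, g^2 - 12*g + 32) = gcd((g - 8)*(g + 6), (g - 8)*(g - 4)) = g - 8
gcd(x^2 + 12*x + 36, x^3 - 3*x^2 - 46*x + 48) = x + 6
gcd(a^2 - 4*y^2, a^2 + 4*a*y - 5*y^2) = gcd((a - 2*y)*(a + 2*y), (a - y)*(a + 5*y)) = 1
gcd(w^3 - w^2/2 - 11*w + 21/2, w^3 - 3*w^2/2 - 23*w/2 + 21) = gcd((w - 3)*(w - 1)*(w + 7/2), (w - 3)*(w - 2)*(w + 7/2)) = w^2 + w/2 - 21/2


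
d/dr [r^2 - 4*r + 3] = 2*r - 4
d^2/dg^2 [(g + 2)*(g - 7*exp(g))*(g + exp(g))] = -6*g^2*exp(g) - 28*g*exp(2*g) - 36*g*exp(g) + 6*g - 84*exp(2*g) - 36*exp(g) + 4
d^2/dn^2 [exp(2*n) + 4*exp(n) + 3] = 4*(exp(n) + 1)*exp(n)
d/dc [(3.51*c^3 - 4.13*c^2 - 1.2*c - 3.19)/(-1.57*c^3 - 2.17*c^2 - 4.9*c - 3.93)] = (-14.1008*c^4 - 38.166*c^3 - 38.7748*c^2 + 18.6172*c - 10.915)/(2.4649*c^6 + 6.8138*c^5 + 20.0949*c^4 + 33.6062*c^3 + 41.0662*c^2 + 38.514*c + 15.4449)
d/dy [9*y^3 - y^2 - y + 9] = 27*y^2 - 2*y - 1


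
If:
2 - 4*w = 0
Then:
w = 1/2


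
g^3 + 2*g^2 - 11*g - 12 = (g - 3)*(g + 1)*(g + 4)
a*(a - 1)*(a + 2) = a^3 + a^2 - 2*a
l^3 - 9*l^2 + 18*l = l*(l - 6)*(l - 3)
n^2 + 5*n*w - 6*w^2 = (n - w)*(n + 6*w)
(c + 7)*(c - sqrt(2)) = c^2 - sqrt(2)*c + 7*c - 7*sqrt(2)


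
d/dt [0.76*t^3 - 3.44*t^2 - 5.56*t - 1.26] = 2.28*t^2 - 6.88*t - 5.56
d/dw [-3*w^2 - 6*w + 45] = -6*w - 6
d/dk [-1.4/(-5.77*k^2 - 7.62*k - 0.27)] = (-16.156*k - 10.668)/(5.77*k^2 + 7.62*k + 0.27)^2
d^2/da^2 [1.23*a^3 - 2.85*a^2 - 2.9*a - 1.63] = 7.38*a - 5.7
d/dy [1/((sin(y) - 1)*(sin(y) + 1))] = -2*sin(y)/cos(y)^3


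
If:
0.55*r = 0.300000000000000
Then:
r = 0.55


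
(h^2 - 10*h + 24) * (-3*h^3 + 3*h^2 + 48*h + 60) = -3*h^5 + 33*h^4 - 54*h^3 - 348*h^2 + 552*h + 1440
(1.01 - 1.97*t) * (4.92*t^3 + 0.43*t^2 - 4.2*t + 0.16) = -9.6924*t^4 + 4.1221*t^3 + 8.7083*t^2 - 4.5572*t + 0.1616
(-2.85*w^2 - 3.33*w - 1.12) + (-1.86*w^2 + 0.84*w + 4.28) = -4.71*w^2 - 2.49*w + 3.16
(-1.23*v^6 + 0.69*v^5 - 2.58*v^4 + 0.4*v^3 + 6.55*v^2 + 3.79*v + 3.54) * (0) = 0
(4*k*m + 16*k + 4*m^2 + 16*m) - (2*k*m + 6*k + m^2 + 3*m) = 2*k*m + 10*k + 3*m^2 + 13*m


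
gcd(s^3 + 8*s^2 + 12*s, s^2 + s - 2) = s + 2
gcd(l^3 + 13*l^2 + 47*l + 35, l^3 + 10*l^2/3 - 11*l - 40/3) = l^2 + 6*l + 5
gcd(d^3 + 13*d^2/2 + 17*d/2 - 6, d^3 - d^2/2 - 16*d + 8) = d^2 + 7*d/2 - 2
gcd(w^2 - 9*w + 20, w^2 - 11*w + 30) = w - 5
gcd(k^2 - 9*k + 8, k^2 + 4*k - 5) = k - 1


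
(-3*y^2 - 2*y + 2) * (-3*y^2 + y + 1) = 9*y^4 + 3*y^3 - 11*y^2 + 2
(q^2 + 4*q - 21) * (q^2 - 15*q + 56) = q^4 - 11*q^3 - 25*q^2 + 539*q - 1176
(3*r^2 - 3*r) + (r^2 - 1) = 4*r^2 - 3*r - 1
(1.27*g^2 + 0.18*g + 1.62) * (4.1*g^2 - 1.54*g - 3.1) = 5.207*g^4 - 1.2178*g^3 + 2.4278*g^2 - 3.0528*g - 5.022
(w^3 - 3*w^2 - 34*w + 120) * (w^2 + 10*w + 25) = w^5 + 7*w^4 - 39*w^3 - 295*w^2 + 350*w + 3000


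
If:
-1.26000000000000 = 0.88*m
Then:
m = -1.43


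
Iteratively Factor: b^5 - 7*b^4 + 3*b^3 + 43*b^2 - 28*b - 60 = (b - 2)*(b^4 - 5*b^3 - 7*b^2 + 29*b + 30) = (b - 2)*(b + 1)*(b^3 - 6*b^2 - b + 30) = (b - 3)*(b - 2)*(b + 1)*(b^2 - 3*b - 10) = (b - 3)*(b - 2)*(b + 1)*(b + 2)*(b - 5)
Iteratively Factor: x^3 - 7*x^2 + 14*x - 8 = (x - 4)*(x^2 - 3*x + 2) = (x - 4)*(x - 1)*(x - 2)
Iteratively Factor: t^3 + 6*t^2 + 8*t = (t + 2)*(t^2 + 4*t) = t*(t + 2)*(t + 4)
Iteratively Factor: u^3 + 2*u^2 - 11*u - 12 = (u - 3)*(u^2 + 5*u + 4) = (u - 3)*(u + 1)*(u + 4)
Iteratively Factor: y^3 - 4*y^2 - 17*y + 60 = (y + 4)*(y^2 - 8*y + 15) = (y - 5)*(y + 4)*(y - 3)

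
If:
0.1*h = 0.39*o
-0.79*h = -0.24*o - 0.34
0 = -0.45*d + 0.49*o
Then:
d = 0.13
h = 0.47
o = 0.12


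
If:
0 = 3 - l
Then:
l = 3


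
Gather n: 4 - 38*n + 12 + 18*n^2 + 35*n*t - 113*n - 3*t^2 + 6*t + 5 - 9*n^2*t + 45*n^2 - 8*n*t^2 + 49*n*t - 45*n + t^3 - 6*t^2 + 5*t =n^2*(63 - 9*t) + n*(-8*t^2 + 84*t - 196) + t^3 - 9*t^2 + 11*t + 21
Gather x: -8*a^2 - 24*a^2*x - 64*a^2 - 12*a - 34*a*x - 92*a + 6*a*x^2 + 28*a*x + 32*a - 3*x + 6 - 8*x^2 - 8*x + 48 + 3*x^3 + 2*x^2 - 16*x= -72*a^2 - 72*a + 3*x^3 + x^2*(6*a - 6) + x*(-24*a^2 - 6*a - 27) + 54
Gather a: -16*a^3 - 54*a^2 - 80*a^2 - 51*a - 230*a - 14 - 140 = -16*a^3 - 134*a^2 - 281*a - 154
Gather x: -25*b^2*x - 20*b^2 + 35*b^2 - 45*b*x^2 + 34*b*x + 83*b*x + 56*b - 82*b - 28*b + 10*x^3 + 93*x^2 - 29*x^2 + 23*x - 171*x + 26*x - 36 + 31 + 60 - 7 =15*b^2 - 54*b + 10*x^3 + x^2*(64 - 45*b) + x*(-25*b^2 + 117*b - 122) + 48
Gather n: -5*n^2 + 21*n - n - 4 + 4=-5*n^2 + 20*n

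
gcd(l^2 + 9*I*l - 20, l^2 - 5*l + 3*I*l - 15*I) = 1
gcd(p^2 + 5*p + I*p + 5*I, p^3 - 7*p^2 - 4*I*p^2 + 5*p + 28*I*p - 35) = p + I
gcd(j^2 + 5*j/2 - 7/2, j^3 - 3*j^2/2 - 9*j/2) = 1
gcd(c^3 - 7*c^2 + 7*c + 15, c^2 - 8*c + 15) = c^2 - 8*c + 15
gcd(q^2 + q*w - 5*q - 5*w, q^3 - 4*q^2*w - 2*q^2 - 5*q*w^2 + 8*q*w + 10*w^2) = q + w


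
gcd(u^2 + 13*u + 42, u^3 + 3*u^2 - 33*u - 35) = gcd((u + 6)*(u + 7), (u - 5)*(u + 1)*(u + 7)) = u + 7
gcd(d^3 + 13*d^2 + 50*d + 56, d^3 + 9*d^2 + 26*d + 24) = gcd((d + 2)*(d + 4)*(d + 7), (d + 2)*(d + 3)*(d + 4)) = d^2 + 6*d + 8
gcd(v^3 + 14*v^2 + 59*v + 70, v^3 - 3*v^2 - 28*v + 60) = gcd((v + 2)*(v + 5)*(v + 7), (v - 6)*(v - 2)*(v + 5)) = v + 5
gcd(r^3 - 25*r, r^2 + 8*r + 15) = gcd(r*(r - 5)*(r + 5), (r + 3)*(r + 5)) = r + 5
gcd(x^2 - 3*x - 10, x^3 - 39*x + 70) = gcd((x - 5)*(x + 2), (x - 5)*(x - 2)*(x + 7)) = x - 5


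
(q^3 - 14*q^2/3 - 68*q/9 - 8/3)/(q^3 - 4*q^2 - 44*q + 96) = (9*q^3 - 42*q^2 - 68*q - 24)/(9*(q^3 - 4*q^2 - 44*q + 96))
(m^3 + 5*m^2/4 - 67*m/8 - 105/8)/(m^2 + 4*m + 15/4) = (4*m^2 - 5*m - 21)/(2*(2*m + 3))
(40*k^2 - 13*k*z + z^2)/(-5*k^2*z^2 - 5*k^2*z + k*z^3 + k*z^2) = (-8*k + z)/(k*z*(z + 1))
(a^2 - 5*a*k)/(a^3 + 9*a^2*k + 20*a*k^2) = (a - 5*k)/(a^2 + 9*a*k + 20*k^2)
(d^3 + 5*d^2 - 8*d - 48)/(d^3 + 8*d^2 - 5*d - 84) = (d + 4)/(d + 7)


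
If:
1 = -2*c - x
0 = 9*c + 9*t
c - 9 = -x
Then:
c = -10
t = 10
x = 19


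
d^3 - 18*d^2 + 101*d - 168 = (d - 8)*(d - 7)*(d - 3)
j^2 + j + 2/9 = (j + 1/3)*(j + 2/3)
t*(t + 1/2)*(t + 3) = t^3 + 7*t^2/2 + 3*t/2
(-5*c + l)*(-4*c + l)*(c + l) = 20*c^3 + 11*c^2*l - 8*c*l^2 + l^3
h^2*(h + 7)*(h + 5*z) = h^4 + 5*h^3*z + 7*h^3 + 35*h^2*z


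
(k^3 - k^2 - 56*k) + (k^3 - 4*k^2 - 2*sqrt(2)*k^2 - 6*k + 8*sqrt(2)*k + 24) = 2*k^3 - 5*k^2 - 2*sqrt(2)*k^2 - 62*k + 8*sqrt(2)*k + 24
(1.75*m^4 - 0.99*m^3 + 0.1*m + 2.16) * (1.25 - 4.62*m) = -8.085*m^5 + 6.7613*m^4 - 1.2375*m^3 - 0.462*m^2 - 9.8542*m + 2.7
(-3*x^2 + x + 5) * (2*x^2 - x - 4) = -6*x^4 + 5*x^3 + 21*x^2 - 9*x - 20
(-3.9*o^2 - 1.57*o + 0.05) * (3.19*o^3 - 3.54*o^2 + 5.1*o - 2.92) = -12.441*o^5 + 8.7977*o^4 - 14.1727*o^3 + 3.204*o^2 + 4.8394*o - 0.146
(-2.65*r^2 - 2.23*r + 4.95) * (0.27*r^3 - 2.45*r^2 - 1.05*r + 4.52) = -0.7155*r^5 + 5.8904*r^4 + 9.5825*r^3 - 21.764*r^2 - 15.2771*r + 22.374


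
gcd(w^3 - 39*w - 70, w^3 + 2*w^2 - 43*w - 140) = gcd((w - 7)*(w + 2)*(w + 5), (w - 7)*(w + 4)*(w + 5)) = w^2 - 2*w - 35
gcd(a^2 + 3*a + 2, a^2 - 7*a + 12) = 1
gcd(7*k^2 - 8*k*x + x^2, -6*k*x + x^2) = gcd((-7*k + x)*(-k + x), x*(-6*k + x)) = 1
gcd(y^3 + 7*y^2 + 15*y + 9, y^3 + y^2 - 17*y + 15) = 1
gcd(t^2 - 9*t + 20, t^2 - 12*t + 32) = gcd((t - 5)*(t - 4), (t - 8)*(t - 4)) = t - 4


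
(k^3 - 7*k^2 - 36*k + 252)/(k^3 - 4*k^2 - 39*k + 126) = (k - 6)/(k - 3)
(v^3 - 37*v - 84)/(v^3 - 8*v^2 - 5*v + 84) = (v + 4)/(v - 4)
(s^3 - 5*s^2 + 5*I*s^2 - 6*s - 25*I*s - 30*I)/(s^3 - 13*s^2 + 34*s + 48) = (s + 5*I)/(s - 8)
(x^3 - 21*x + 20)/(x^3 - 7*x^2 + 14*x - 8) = (x + 5)/(x - 2)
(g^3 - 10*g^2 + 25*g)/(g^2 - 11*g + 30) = g*(g - 5)/(g - 6)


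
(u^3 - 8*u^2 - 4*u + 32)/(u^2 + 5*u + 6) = (u^2 - 10*u + 16)/(u + 3)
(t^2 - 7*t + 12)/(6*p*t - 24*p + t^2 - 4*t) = (t - 3)/(6*p + t)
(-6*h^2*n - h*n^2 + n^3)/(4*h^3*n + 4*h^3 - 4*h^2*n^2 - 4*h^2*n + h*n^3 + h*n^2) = n*(-6*h^2 - h*n + n^2)/(h*(4*h^2*n + 4*h^2 - 4*h*n^2 - 4*h*n + n^3 + n^2))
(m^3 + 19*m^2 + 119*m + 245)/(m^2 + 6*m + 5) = (m^2 + 14*m + 49)/(m + 1)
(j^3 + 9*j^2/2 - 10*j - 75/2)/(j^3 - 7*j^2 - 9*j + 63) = (2*j^2 + 15*j + 25)/(2*(j^2 - 4*j - 21))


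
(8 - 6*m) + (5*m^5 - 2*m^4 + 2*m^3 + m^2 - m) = 5*m^5 - 2*m^4 + 2*m^3 + m^2 - 7*m + 8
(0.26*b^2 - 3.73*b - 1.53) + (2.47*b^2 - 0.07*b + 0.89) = 2.73*b^2 - 3.8*b - 0.64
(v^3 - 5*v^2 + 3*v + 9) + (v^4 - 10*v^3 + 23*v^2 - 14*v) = v^4 - 9*v^3 + 18*v^2 - 11*v + 9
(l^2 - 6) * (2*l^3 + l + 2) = 2*l^5 - 11*l^3 + 2*l^2 - 6*l - 12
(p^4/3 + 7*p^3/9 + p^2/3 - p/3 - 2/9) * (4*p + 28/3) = 4*p^5/3 + 56*p^4/9 + 232*p^3/27 + 16*p^2/9 - 4*p - 56/27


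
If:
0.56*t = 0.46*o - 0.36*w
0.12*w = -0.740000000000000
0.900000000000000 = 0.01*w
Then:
No Solution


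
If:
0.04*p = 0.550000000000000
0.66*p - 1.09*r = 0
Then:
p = 13.75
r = 8.33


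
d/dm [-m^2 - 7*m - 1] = -2*m - 7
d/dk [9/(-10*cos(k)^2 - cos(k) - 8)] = -9*(20*cos(k) + 1)*sin(k)/(10*cos(k)^2 + cos(k) + 8)^2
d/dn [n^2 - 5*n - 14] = 2*n - 5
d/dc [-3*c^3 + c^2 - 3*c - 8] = -9*c^2 + 2*c - 3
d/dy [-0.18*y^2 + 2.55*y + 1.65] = 2.55 - 0.36*y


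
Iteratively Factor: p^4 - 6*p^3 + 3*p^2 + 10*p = (p - 5)*(p^3 - p^2 - 2*p) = p*(p - 5)*(p^2 - p - 2) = p*(p - 5)*(p + 1)*(p - 2)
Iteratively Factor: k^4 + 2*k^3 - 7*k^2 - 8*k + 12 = (k + 2)*(k^3 - 7*k + 6) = (k - 1)*(k + 2)*(k^2 + k - 6) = (k - 1)*(k + 2)*(k + 3)*(k - 2)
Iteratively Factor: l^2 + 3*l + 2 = (l + 2)*(l + 1)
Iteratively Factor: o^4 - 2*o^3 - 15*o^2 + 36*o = (o - 3)*(o^3 + o^2 - 12*o) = (o - 3)^2*(o^2 + 4*o) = (o - 3)^2*(o + 4)*(o)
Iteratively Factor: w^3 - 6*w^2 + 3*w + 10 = (w - 5)*(w^2 - w - 2) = (w - 5)*(w + 1)*(w - 2)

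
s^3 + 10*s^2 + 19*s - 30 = (s - 1)*(s + 5)*(s + 6)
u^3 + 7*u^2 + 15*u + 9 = (u + 1)*(u + 3)^2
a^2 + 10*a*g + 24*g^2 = (a + 4*g)*(a + 6*g)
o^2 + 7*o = o*(o + 7)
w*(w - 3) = w^2 - 3*w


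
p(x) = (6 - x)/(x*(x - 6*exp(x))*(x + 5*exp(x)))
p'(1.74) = 0.01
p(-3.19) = -0.28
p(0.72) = -0.06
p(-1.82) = -1.52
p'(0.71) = 0.21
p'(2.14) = 0.00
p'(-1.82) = -3.39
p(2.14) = -0.00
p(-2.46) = -0.57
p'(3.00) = 0.00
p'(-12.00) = 0.00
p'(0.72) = 0.21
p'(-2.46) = -0.66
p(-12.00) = -0.01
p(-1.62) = -2.66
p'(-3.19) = -0.23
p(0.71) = -0.06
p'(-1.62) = -9.50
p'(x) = (6 - x)*(-5*exp(x) - 1)/(x*(x - 6*exp(x))*(x + 5*exp(x))^2) + (6 - x)*(6*exp(x) - 1)/(x*(x - 6*exp(x))^2*(x + 5*exp(x))) - 1/(x*(x - 6*exp(x))*(x + 5*exp(x))) - (6 - x)/(x^2*(x - 6*exp(x))*(x + 5*exp(x)))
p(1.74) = -0.00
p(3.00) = 0.00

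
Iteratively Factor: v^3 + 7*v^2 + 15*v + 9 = (v + 3)*(v^2 + 4*v + 3) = (v + 1)*(v + 3)*(v + 3)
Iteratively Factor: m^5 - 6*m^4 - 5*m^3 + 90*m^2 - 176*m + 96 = (m - 3)*(m^4 - 3*m^3 - 14*m^2 + 48*m - 32) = (m - 3)*(m - 1)*(m^3 - 2*m^2 - 16*m + 32) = (m - 3)*(m - 2)*(m - 1)*(m^2 - 16) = (m - 3)*(m - 2)*(m - 1)*(m + 4)*(m - 4)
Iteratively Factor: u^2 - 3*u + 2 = (u - 2)*(u - 1)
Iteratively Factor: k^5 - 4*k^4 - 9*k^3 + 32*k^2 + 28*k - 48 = (k - 1)*(k^4 - 3*k^3 - 12*k^2 + 20*k + 48) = (k - 1)*(k + 2)*(k^3 - 5*k^2 - 2*k + 24) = (k - 3)*(k - 1)*(k + 2)*(k^2 - 2*k - 8) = (k - 4)*(k - 3)*(k - 1)*(k + 2)*(k + 2)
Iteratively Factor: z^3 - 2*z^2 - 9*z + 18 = (z - 3)*(z^2 + z - 6) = (z - 3)*(z - 2)*(z + 3)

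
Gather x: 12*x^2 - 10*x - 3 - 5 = 12*x^2 - 10*x - 8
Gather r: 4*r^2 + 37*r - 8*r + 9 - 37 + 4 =4*r^2 + 29*r - 24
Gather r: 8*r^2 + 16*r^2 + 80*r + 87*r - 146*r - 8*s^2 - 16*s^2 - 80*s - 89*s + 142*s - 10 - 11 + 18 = 24*r^2 + 21*r - 24*s^2 - 27*s - 3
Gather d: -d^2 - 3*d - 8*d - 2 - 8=-d^2 - 11*d - 10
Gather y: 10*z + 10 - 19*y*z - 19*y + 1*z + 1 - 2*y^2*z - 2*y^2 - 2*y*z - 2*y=y^2*(-2*z - 2) + y*(-21*z - 21) + 11*z + 11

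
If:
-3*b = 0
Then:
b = 0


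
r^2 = r^2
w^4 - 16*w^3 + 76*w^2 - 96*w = w*(w - 8)*(w - 6)*(w - 2)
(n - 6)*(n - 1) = n^2 - 7*n + 6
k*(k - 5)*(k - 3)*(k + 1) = k^4 - 7*k^3 + 7*k^2 + 15*k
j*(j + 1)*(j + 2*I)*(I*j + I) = I*j^4 - 2*j^3 + 2*I*j^3 - 4*j^2 + I*j^2 - 2*j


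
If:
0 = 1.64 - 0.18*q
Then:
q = 9.11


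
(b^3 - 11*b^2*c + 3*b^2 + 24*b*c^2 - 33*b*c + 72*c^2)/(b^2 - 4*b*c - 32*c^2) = (b^2 - 3*b*c + 3*b - 9*c)/(b + 4*c)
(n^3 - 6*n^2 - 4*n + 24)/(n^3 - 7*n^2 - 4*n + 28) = (n - 6)/(n - 7)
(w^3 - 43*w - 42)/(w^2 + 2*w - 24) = (w^2 - 6*w - 7)/(w - 4)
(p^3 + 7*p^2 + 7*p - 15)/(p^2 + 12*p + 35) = (p^2 + 2*p - 3)/(p + 7)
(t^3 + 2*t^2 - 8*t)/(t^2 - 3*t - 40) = t*(-t^2 - 2*t + 8)/(-t^2 + 3*t + 40)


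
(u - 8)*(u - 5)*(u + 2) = u^3 - 11*u^2 + 14*u + 80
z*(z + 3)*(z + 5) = z^3 + 8*z^2 + 15*z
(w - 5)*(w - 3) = w^2 - 8*w + 15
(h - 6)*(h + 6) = h^2 - 36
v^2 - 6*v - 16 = (v - 8)*(v + 2)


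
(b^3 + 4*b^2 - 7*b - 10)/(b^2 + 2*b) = (b^3 + 4*b^2 - 7*b - 10)/(b*(b + 2))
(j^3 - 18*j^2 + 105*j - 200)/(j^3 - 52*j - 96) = (j^2 - 10*j + 25)/(j^2 + 8*j + 12)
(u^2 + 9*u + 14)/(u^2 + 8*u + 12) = (u + 7)/(u + 6)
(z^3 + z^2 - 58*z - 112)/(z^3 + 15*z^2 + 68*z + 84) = (z - 8)/(z + 6)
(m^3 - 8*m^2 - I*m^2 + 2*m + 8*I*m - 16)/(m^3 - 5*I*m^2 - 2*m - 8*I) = (m - 8)/(m - 4*I)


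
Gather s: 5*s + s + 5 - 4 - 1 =6*s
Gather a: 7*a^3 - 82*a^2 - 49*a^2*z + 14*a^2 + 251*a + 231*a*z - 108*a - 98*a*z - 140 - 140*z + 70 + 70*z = 7*a^3 + a^2*(-49*z - 68) + a*(133*z + 143) - 70*z - 70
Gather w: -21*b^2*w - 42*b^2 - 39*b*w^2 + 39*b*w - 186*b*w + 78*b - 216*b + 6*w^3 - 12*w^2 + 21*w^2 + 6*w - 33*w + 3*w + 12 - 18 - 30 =-42*b^2 - 138*b + 6*w^3 + w^2*(9 - 39*b) + w*(-21*b^2 - 147*b - 24) - 36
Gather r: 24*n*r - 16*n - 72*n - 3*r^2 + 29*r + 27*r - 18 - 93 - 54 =-88*n - 3*r^2 + r*(24*n + 56) - 165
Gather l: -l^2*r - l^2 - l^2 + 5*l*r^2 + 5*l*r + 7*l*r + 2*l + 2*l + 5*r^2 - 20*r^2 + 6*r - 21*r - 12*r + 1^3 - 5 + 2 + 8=l^2*(-r - 2) + l*(5*r^2 + 12*r + 4) - 15*r^2 - 27*r + 6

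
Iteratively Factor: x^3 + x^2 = (x + 1)*(x^2) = x*(x + 1)*(x)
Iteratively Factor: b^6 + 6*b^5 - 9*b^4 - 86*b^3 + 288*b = (b + 4)*(b^5 + 2*b^4 - 17*b^3 - 18*b^2 + 72*b) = (b + 4)^2*(b^4 - 2*b^3 - 9*b^2 + 18*b) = b*(b + 4)^2*(b^3 - 2*b^2 - 9*b + 18) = b*(b - 2)*(b + 4)^2*(b^2 - 9) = b*(b - 2)*(b + 3)*(b + 4)^2*(b - 3)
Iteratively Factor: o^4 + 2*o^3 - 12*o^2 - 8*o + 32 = (o + 4)*(o^3 - 2*o^2 - 4*o + 8) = (o - 2)*(o + 4)*(o^2 - 4) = (o - 2)^2*(o + 4)*(o + 2)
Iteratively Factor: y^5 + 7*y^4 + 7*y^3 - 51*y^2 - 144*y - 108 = (y + 3)*(y^4 + 4*y^3 - 5*y^2 - 36*y - 36) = (y + 2)*(y + 3)*(y^3 + 2*y^2 - 9*y - 18) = (y - 3)*(y + 2)*(y + 3)*(y^2 + 5*y + 6) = (y - 3)*(y + 2)*(y + 3)^2*(y + 2)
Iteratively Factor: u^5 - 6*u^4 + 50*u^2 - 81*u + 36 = (u - 1)*(u^4 - 5*u^3 - 5*u^2 + 45*u - 36) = (u - 1)*(u + 3)*(u^3 - 8*u^2 + 19*u - 12) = (u - 4)*(u - 1)*(u + 3)*(u^2 - 4*u + 3) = (u - 4)*(u - 1)^2*(u + 3)*(u - 3)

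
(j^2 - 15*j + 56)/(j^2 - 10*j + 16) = (j - 7)/(j - 2)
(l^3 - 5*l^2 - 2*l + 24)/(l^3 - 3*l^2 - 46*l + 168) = (l^2 - l - 6)/(l^2 + l - 42)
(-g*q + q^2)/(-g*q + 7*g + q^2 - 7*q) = q/(q - 7)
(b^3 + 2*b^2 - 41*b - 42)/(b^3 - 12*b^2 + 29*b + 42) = (b + 7)/(b - 7)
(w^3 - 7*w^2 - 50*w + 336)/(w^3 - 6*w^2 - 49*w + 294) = (w - 8)/(w - 7)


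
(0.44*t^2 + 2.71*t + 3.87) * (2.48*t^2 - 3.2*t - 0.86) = 1.0912*t^4 + 5.3128*t^3 + 0.547199999999999*t^2 - 14.7146*t - 3.3282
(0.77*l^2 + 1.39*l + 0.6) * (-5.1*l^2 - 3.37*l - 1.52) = -3.927*l^4 - 9.6839*l^3 - 8.9147*l^2 - 4.1348*l - 0.912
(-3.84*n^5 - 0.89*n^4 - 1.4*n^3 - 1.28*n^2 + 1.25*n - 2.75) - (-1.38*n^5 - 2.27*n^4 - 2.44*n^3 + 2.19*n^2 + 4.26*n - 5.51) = -2.46*n^5 + 1.38*n^4 + 1.04*n^3 - 3.47*n^2 - 3.01*n + 2.76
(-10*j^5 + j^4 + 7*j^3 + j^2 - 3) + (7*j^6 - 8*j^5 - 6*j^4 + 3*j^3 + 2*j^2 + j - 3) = 7*j^6 - 18*j^5 - 5*j^4 + 10*j^3 + 3*j^2 + j - 6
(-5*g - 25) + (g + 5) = -4*g - 20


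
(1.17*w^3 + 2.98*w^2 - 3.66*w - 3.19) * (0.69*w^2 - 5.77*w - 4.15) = 0.8073*w^5 - 4.6947*w^4 - 24.5755*w^3 + 6.5501*w^2 + 33.5953*w + 13.2385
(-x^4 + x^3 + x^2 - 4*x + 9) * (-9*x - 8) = 9*x^5 - x^4 - 17*x^3 + 28*x^2 - 49*x - 72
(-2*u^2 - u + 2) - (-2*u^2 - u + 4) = -2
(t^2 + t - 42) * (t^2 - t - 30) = t^4 - 73*t^2 + 12*t + 1260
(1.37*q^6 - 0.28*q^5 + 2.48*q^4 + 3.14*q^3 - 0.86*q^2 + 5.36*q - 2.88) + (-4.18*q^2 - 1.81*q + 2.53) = 1.37*q^6 - 0.28*q^5 + 2.48*q^4 + 3.14*q^3 - 5.04*q^2 + 3.55*q - 0.35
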